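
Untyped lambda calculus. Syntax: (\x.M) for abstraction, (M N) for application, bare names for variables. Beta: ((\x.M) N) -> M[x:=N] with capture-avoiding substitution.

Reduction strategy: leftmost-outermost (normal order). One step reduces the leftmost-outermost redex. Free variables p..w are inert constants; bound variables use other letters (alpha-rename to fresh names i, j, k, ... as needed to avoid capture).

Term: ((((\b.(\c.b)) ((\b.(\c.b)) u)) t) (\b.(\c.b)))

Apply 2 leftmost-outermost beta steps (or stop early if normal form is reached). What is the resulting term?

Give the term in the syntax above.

Step 0: ((((\b.(\c.b)) ((\b.(\c.b)) u)) t) (\b.(\c.b)))
Step 1: (((\c.((\b.(\c.b)) u)) t) (\b.(\c.b)))
Step 2: (((\b.(\c.b)) u) (\b.(\c.b)))

Answer: (((\b.(\c.b)) u) (\b.(\c.b)))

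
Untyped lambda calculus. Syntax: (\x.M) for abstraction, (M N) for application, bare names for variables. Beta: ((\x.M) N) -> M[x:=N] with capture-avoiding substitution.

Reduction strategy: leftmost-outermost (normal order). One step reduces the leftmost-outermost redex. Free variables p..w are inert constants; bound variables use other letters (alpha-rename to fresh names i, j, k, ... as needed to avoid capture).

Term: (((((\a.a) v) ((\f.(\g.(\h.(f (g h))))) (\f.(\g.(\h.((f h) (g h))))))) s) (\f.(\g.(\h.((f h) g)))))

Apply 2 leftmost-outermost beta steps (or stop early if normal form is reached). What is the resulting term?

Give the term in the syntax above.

Step 0: (((((\a.a) v) ((\f.(\g.(\h.(f (g h))))) (\f.(\g.(\h.((f h) (g h))))))) s) (\f.(\g.(\h.((f h) g)))))
Step 1: (((v ((\f.(\g.(\h.(f (g h))))) (\f.(\g.(\h.((f h) (g h))))))) s) (\f.(\g.(\h.((f h) g)))))
Step 2: (((v (\g.(\h.((\f.(\g.(\h.((f h) (g h))))) (g h))))) s) (\f.(\g.(\h.((f h) g)))))

Answer: (((v (\g.(\h.((\f.(\g.(\h.((f h) (g h))))) (g h))))) s) (\f.(\g.(\h.((f h) g)))))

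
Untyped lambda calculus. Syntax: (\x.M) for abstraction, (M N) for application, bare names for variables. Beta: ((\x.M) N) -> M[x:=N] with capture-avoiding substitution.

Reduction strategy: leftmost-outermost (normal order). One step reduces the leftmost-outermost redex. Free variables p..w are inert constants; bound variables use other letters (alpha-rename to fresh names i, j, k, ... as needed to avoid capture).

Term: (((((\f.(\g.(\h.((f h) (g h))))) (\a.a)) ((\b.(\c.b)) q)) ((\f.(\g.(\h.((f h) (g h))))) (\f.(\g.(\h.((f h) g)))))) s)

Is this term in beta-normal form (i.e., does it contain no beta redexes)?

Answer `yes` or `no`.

Term: (((((\f.(\g.(\h.((f h) (g h))))) (\a.a)) ((\b.(\c.b)) q)) ((\f.(\g.(\h.((f h) (g h))))) (\f.(\g.(\h.((f h) g)))))) s)
Found 3 beta redex(es).

Answer: no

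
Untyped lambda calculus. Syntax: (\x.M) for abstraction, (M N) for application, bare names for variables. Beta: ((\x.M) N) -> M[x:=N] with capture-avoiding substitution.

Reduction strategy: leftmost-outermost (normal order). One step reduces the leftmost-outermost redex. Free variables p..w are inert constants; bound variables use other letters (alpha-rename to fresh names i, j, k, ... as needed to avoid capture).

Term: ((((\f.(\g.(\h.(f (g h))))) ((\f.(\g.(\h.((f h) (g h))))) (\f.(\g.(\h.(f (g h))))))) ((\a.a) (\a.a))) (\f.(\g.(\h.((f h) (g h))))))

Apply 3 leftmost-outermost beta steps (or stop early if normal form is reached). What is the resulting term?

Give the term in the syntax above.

Step 0: ((((\f.(\g.(\h.(f (g h))))) ((\f.(\g.(\h.((f h) (g h))))) (\f.(\g.(\h.(f (g h))))))) ((\a.a) (\a.a))) (\f.(\g.(\h.((f h) (g h))))))
Step 1: (((\g.(\h.(((\f.(\g.(\h.((f h) (g h))))) (\f.(\g.(\h.(f (g h)))))) (g h)))) ((\a.a) (\a.a))) (\f.(\g.(\h.((f h) (g h))))))
Step 2: ((\h.(((\f.(\g.(\h.((f h) (g h))))) (\f.(\g.(\h.(f (g h)))))) (((\a.a) (\a.a)) h))) (\f.(\g.(\h.((f h) (g h))))))
Step 3: (((\f.(\g.(\h.((f h) (g h))))) (\f.(\g.(\h.(f (g h)))))) (((\a.a) (\a.a)) (\f.(\g.(\h.((f h) (g h)))))))

Answer: (((\f.(\g.(\h.((f h) (g h))))) (\f.(\g.(\h.(f (g h)))))) (((\a.a) (\a.a)) (\f.(\g.(\h.((f h) (g h)))))))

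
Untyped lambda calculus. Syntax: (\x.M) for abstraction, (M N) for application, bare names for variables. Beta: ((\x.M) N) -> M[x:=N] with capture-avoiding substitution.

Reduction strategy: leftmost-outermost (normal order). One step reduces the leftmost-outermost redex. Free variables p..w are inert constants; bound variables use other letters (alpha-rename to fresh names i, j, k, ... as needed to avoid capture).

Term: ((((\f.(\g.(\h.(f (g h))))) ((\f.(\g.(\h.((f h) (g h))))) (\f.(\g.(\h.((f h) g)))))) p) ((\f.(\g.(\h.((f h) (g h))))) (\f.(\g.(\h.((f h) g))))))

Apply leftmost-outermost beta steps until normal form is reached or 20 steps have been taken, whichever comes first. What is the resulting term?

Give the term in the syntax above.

Step 0: ((((\f.(\g.(\h.(f (g h))))) ((\f.(\g.(\h.((f h) (g h))))) (\f.(\g.(\h.((f h) g)))))) p) ((\f.(\g.(\h.((f h) (g h))))) (\f.(\g.(\h.((f h) g))))))
Step 1: (((\g.(\h.(((\f.(\g.(\h.((f h) (g h))))) (\f.(\g.(\h.((f h) g))))) (g h)))) p) ((\f.(\g.(\h.((f h) (g h))))) (\f.(\g.(\h.((f h) g))))))
Step 2: ((\h.(((\f.(\g.(\h.((f h) (g h))))) (\f.(\g.(\h.((f h) g))))) (p h))) ((\f.(\g.(\h.((f h) (g h))))) (\f.(\g.(\h.((f h) g))))))
Step 3: (((\f.(\g.(\h.((f h) (g h))))) (\f.(\g.(\h.((f h) g))))) (p ((\f.(\g.(\h.((f h) (g h))))) (\f.(\g.(\h.((f h) g)))))))
Step 4: ((\g.(\h.(((\f.(\g.(\h.((f h) g)))) h) (g h)))) (p ((\f.(\g.(\h.((f h) (g h))))) (\f.(\g.(\h.((f h) g)))))))
Step 5: (\h.(((\f.(\g.(\h.((f h) g)))) h) ((p ((\f.(\g.(\h.((f h) (g h))))) (\f.(\g.(\h.((f h) g)))))) h)))
Step 6: (\h.((\g.(\i.((h i) g))) ((p ((\f.(\g.(\h.((f h) (g h))))) (\f.(\g.(\h.((f h) g)))))) h)))
Step 7: (\h.(\i.((h i) ((p ((\f.(\g.(\h.((f h) (g h))))) (\f.(\g.(\h.((f h) g)))))) h))))
Step 8: (\h.(\i.((h i) ((p (\g.(\h.(((\f.(\g.(\h.((f h) g)))) h) (g h))))) h))))
Step 9: (\h.(\i.((h i) ((p (\g.(\h.((\g.(\i.((h i) g))) (g h))))) h))))
Step 10: (\h.(\i.((h i) ((p (\g.(\h.(\i.((h i) (g h)))))) h))))

Answer: (\h.(\i.((h i) ((p (\g.(\h.(\i.((h i) (g h)))))) h))))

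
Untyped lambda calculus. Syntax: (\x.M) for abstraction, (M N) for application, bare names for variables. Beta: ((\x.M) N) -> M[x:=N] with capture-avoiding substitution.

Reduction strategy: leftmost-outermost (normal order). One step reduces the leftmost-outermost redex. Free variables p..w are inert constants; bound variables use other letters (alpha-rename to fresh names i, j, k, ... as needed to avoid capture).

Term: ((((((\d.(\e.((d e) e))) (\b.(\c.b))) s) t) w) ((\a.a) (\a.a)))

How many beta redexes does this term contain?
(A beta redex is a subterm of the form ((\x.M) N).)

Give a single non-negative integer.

Term: ((((((\d.(\e.((d e) e))) (\b.(\c.b))) s) t) w) ((\a.a) (\a.a)))
  Redex: ((\d.(\e.((d e) e))) (\b.(\c.b)))
  Redex: ((\a.a) (\a.a))
Total redexes: 2

Answer: 2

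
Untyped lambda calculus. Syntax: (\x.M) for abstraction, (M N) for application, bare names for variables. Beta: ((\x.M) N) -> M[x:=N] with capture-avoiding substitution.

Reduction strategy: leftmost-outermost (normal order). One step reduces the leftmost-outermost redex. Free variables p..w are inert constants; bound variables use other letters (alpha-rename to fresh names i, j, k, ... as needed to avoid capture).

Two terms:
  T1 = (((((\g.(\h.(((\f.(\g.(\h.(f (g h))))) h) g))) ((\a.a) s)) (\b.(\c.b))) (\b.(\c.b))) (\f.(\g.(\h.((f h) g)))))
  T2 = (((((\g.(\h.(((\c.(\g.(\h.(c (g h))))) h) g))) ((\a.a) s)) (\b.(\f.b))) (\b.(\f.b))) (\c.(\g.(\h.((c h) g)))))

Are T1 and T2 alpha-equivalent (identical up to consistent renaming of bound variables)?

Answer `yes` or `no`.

Term 1: (((((\g.(\h.(((\f.(\g.(\h.(f (g h))))) h) g))) ((\a.a) s)) (\b.(\c.b))) (\b.(\c.b))) (\f.(\g.(\h.((f h) g)))))
Term 2: (((((\g.(\h.(((\c.(\g.(\h.(c (g h))))) h) g))) ((\a.a) s)) (\b.(\f.b))) (\b.(\f.b))) (\c.(\g.(\h.((c h) g)))))
Alpha-equivalence: compare structure up to binder renaming.
Result: True

Answer: yes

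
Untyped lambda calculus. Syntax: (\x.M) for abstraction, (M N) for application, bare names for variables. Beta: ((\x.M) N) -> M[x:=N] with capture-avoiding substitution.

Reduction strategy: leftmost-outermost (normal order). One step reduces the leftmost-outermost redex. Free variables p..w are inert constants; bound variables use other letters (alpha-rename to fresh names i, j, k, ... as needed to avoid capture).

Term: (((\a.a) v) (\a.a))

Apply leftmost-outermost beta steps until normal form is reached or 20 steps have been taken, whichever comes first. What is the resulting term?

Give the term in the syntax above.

Step 0: (((\a.a) v) (\a.a))
Step 1: (v (\a.a))

Answer: (v (\a.a))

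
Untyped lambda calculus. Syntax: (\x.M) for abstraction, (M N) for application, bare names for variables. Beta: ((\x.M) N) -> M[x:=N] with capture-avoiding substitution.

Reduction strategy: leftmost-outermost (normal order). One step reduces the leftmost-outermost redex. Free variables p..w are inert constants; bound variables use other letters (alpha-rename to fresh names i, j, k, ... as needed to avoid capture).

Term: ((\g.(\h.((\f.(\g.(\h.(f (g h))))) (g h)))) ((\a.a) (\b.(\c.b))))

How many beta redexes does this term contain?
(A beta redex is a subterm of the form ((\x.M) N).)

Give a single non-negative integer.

Answer: 3

Derivation:
Term: ((\g.(\h.((\f.(\g.(\h.(f (g h))))) (g h)))) ((\a.a) (\b.(\c.b))))
  Redex: ((\g.(\h.((\f.(\g.(\h.(f (g h))))) (g h)))) ((\a.a) (\b.(\c.b))))
  Redex: ((\f.(\g.(\h.(f (g h))))) (g h))
  Redex: ((\a.a) (\b.(\c.b)))
Total redexes: 3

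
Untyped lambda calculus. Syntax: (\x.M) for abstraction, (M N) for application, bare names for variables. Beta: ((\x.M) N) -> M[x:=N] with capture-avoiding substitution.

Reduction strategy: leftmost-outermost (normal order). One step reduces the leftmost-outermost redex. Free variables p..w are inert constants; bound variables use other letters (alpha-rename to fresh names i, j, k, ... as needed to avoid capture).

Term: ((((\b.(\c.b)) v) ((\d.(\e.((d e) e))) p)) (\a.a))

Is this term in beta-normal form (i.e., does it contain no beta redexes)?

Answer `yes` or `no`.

Term: ((((\b.(\c.b)) v) ((\d.(\e.((d e) e))) p)) (\a.a))
Found 2 beta redex(es).

Answer: no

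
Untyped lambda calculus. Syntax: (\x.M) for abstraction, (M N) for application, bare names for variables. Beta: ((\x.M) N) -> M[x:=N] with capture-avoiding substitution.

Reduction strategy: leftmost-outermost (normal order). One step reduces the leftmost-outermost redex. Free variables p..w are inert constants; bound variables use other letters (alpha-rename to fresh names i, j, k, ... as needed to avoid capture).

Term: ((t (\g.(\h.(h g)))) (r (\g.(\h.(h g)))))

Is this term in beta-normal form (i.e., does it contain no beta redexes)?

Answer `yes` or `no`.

Term: ((t (\g.(\h.(h g)))) (r (\g.(\h.(h g)))))
No beta redexes found.

Answer: yes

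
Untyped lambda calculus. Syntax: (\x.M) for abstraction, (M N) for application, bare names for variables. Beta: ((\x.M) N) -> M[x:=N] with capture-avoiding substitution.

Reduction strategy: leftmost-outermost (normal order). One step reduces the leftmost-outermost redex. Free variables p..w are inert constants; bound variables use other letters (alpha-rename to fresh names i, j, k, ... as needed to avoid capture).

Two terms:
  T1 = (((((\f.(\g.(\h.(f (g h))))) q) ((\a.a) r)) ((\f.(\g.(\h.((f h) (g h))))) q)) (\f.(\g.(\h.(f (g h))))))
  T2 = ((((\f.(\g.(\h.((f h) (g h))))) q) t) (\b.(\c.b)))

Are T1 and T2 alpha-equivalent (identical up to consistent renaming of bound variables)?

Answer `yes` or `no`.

Term 1: (((((\f.(\g.(\h.(f (g h))))) q) ((\a.a) r)) ((\f.(\g.(\h.((f h) (g h))))) q)) (\f.(\g.(\h.(f (g h))))))
Term 2: ((((\f.(\g.(\h.((f h) (g h))))) q) t) (\b.(\c.b)))
Alpha-equivalence: compare structure up to binder renaming.
Result: False

Answer: no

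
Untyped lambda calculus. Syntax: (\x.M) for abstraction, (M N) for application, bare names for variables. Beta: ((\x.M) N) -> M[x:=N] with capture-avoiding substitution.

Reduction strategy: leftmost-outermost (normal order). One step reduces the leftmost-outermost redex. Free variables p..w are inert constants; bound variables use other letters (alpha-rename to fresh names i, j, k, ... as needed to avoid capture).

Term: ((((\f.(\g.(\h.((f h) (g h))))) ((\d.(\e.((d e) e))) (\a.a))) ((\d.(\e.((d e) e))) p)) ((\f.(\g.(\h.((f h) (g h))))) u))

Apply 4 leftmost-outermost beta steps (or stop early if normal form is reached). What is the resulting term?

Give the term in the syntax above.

Step 0: ((((\f.(\g.(\h.((f h) (g h))))) ((\d.(\e.((d e) e))) (\a.a))) ((\d.(\e.((d e) e))) p)) ((\f.(\g.(\h.((f h) (g h))))) u))
Step 1: (((\g.(\h.((((\d.(\e.((d e) e))) (\a.a)) h) (g h)))) ((\d.(\e.((d e) e))) p)) ((\f.(\g.(\h.((f h) (g h))))) u))
Step 2: ((\h.((((\d.(\e.((d e) e))) (\a.a)) h) (((\d.(\e.((d e) e))) p) h))) ((\f.(\g.(\h.((f h) (g h))))) u))
Step 3: ((((\d.(\e.((d e) e))) (\a.a)) ((\f.(\g.(\h.((f h) (g h))))) u)) (((\d.(\e.((d e) e))) p) ((\f.(\g.(\h.((f h) (g h))))) u)))
Step 4: (((\e.(((\a.a) e) e)) ((\f.(\g.(\h.((f h) (g h))))) u)) (((\d.(\e.((d e) e))) p) ((\f.(\g.(\h.((f h) (g h))))) u)))

Answer: (((\e.(((\a.a) e) e)) ((\f.(\g.(\h.((f h) (g h))))) u)) (((\d.(\e.((d e) e))) p) ((\f.(\g.(\h.((f h) (g h))))) u)))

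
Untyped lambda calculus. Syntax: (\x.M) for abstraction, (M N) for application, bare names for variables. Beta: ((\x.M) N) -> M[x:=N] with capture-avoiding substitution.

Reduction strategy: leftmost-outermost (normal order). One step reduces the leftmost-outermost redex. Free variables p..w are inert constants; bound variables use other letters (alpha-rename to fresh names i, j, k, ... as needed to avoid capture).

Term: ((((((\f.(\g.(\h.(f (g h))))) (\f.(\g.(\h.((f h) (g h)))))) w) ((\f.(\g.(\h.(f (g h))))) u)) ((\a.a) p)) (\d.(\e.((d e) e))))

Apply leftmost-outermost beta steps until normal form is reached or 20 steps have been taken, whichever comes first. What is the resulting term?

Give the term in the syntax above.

Step 0: ((((((\f.(\g.(\h.(f (g h))))) (\f.(\g.(\h.((f h) (g h)))))) w) ((\f.(\g.(\h.(f (g h))))) u)) ((\a.a) p)) (\d.(\e.((d e) e))))
Step 1: (((((\g.(\h.((\f.(\g.(\h.((f h) (g h))))) (g h)))) w) ((\f.(\g.(\h.(f (g h))))) u)) ((\a.a) p)) (\d.(\e.((d e) e))))
Step 2: ((((\h.((\f.(\g.(\h.((f h) (g h))))) (w h))) ((\f.(\g.(\h.(f (g h))))) u)) ((\a.a) p)) (\d.(\e.((d e) e))))
Step 3: ((((\f.(\g.(\h.((f h) (g h))))) (w ((\f.(\g.(\h.(f (g h))))) u))) ((\a.a) p)) (\d.(\e.((d e) e))))
Step 4: (((\g.(\h.(((w ((\f.(\g.(\h.(f (g h))))) u)) h) (g h)))) ((\a.a) p)) (\d.(\e.((d e) e))))
Step 5: ((\h.(((w ((\f.(\g.(\h.(f (g h))))) u)) h) (((\a.a) p) h))) (\d.(\e.((d e) e))))
Step 6: (((w ((\f.(\g.(\h.(f (g h))))) u)) (\d.(\e.((d e) e)))) (((\a.a) p) (\d.(\e.((d e) e)))))
Step 7: (((w (\g.(\h.(u (g h))))) (\d.(\e.((d e) e)))) (((\a.a) p) (\d.(\e.((d e) e)))))
Step 8: (((w (\g.(\h.(u (g h))))) (\d.(\e.((d e) e)))) (p (\d.(\e.((d e) e)))))

Answer: (((w (\g.(\h.(u (g h))))) (\d.(\e.((d e) e)))) (p (\d.(\e.((d e) e)))))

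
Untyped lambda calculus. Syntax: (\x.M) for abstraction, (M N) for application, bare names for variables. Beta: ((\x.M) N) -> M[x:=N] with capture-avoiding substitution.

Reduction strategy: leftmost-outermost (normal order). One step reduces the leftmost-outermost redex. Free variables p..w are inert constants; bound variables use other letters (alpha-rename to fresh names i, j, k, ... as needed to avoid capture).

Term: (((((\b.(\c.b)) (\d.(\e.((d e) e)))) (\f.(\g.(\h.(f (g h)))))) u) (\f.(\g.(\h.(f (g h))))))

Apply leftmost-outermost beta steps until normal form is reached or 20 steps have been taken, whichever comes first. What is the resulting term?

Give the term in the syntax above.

Step 0: (((((\b.(\c.b)) (\d.(\e.((d e) e)))) (\f.(\g.(\h.(f (g h)))))) u) (\f.(\g.(\h.(f (g h))))))
Step 1: ((((\c.(\d.(\e.((d e) e)))) (\f.(\g.(\h.(f (g h)))))) u) (\f.(\g.(\h.(f (g h))))))
Step 2: (((\d.(\e.((d e) e))) u) (\f.(\g.(\h.(f (g h))))))
Step 3: ((\e.((u e) e)) (\f.(\g.(\h.(f (g h))))))
Step 4: ((u (\f.(\g.(\h.(f (g h)))))) (\f.(\g.(\h.(f (g h))))))

Answer: ((u (\f.(\g.(\h.(f (g h)))))) (\f.(\g.(\h.(f (g h))))))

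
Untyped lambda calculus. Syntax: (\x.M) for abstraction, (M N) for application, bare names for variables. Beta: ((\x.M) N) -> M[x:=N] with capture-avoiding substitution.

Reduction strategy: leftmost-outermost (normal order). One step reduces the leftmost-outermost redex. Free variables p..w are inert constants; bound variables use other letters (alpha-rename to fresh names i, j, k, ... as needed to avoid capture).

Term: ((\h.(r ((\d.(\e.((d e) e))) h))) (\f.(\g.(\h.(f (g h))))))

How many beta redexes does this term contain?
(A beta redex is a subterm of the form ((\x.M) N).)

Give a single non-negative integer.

Term: ((\h.(r ((\d.(\e.((d e) e))) h))) (\f.(\g.(\h.(f (g h))))))
  Redex: ((\h.(r ((\d.(\e.((d e) e))) h))) (\f.(\g.(\h.(f (g h))))))
  Redex: ((\d.(\e.((d e) e))) h)
Total redexes: 2

Answer: 2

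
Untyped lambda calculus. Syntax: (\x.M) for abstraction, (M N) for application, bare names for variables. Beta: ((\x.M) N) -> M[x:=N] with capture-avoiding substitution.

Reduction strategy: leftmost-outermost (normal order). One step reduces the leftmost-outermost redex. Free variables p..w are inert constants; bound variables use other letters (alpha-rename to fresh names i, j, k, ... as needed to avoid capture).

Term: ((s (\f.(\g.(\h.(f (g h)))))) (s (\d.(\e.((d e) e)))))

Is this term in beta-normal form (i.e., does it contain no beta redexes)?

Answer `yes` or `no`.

Answer: yes

Derivation:
Term: ((s (\f.(\g.(\h.(f (g h)))))) (s (\d.(\e.((d e) e)))))
No beta redexes found.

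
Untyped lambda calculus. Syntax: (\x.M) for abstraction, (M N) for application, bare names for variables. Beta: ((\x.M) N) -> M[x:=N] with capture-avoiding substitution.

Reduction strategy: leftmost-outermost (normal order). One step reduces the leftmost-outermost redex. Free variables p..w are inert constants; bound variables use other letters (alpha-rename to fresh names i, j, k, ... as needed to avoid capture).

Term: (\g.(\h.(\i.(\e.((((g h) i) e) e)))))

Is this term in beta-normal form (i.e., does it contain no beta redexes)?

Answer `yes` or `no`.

Answer: yes

Derivation:
Term: (\g.(\h.(\i.(\e.((((g h) i) e) e)))))
No beta redexes found.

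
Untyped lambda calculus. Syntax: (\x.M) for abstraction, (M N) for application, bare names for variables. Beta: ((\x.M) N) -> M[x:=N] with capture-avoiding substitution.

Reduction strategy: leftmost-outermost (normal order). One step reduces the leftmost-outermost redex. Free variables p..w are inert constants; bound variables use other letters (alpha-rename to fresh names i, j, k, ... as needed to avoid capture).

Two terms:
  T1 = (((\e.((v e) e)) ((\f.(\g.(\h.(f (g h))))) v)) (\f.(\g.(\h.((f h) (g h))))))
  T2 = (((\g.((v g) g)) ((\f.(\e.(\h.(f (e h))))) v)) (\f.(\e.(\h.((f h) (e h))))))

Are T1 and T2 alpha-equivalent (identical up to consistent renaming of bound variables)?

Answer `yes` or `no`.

Answer: yes

Derivation:
Term 1: (((\e.((v e) e)) ((\f.(\g.(\h.(f (g h))))) v)) (\f.(\g.(\h.((f h) (g h))))))
Term 2: (((\g.((v g) g)) ((\f.(\e.(\h.(f (e h))))) v)) (\f.(\e.(\h.((f h) (e h))))))
Alpha-equivalence: compare structure up to binder renaming.
Result: True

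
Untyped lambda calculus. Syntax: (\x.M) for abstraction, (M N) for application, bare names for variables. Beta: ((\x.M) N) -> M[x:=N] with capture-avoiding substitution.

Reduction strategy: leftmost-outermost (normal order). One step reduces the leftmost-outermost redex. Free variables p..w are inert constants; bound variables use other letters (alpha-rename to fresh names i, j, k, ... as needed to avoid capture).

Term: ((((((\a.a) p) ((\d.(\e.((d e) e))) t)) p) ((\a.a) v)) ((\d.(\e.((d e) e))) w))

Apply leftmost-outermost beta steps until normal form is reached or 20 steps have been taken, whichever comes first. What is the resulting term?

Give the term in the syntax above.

Answer: ((((p (\e.((t e) e))) p) v) (\e.((w e) e)))

Derivation:
Step 0: ((((((\a.a) p) ((\d.(\e.((d e) e))) t)) p) ((\a.a) v)) ((\d.(\e.((d e) e))) w))
Step 1: ((((p ((\d.(\e.((d e) e))) t)) p) ((\a.a) v)) ((\d.(\e.((d e) e))) w))
Step 2: ((((p (\e.((t e) e))) p) ((\a.a) v)) ((\d.(\e.((d e) e))) w))
Step 3: ((((p (\e.((t e) e))) p) v) ((\d.(\e.((d e) e))) w))
Step 4: ((((p (\e.((t e) e))) p) v) (\e.((w e) e)))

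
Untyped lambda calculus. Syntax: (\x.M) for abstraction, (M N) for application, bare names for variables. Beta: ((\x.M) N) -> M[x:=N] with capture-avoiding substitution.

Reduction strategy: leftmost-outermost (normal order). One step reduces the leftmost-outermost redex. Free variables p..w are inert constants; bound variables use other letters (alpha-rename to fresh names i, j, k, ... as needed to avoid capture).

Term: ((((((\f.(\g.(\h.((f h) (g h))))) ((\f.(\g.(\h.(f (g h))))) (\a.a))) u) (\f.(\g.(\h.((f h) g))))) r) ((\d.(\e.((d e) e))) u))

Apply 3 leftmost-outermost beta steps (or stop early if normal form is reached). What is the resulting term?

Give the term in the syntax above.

Step 0: ((((((\f.(\g.(\h.((f h) (g h))))) ((\f.(\g.(\h.(f (g h))))) (\a.a))) u) (\f.(\g.(\h.((f h) g))))) r) ((\d.(\e.((d e) e))) u))
Step 1: (((((\g.(\h.((((\f.(\g.(\h.(f (g h))))) (\a.a)) h) (g h)))) u) (\f.(\g.(\h.((f h) g))))) r) ((\d.(\e.((d e) e))) u))
Step 2: ((((\h.((((\f.(\g.(\h.(f (g h))))) (\a.a)) h) (u h))) (\f.(\g.(\h.((f h) g))))) r) ((\d.(\e.((d e) e))) u))
Step 3: ((((((\f.(\g.(\h.(f (g h))))) (\a.a)) (\f.(\g.(\h.((f h) g))))) (u (\f.(\g.(\h.((f h) g)))))) r) ((\d.(\e.((d e) e))) u))

Answer: ((((((\f.(\g.(\h.(f (g h))))) (\a.a)) (\f.(\g.(\h.((f h) g))))) (u (\f.(\g.(\h.((f h) g)))))) r) ((\d.(\e.((d e) e))) u))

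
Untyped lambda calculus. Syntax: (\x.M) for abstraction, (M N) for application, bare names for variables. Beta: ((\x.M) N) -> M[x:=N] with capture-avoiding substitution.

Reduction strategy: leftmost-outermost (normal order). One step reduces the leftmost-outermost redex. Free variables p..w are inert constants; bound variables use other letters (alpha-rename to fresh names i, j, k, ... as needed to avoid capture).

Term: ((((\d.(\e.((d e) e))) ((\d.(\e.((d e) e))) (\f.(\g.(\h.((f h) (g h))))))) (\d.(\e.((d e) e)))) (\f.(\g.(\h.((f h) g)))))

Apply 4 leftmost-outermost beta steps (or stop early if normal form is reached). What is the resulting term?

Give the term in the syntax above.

Answer: (((((\f.(\g.(\h.((f h) (g h))))) (\d.(\e.((d e) e)))) (\d.(\e.((d e) e)))) (\d.(\e.((d e) e)))) (\f.(\g.(\h.((f h) g)))))

Derivation:
Step 0: ((((\d.(\e.((d e) e))) ((\d.(\e.((d e) e))) (\f.(\g.(\h.((f h) (g h))))))) (\d.(\e.((d e) e)))) (\f.(\g.(\h.((f h) g)))))
Step 1: (((\e.((((\d.(\e.((d e) e))) (\f.(\g.(\h.((f h) (g h)))))) e) e)) (\d.(\e.((d e) e)))) (\f.(\g.(\h.((f h) g)))))
Step 2: (((((\d.(\e.((d e) e))) (\f.(\g.(\h.((f h) (g h)))))) (\d.(\e.((d e) e)))) (\d.(\e.((d e) e)))) (\f.(\g.(\h.((f h) g)))))
Step 3: ((((\e.(((\f.(\g.(\h.((f h) (g h))))) e) e)) (\d.(\e.((d e) e)))) (\d.(\e.((d e) e)))) (\f.(\g.(\h.((f h) g)))))
Step 4: (((((\f.(\g.(\h.((f h) (g h))))) (\d.(\e.((d e) e)))) (\d.(\e.((d e) e)))) (\d.(\e.((d e) e)))) (\f.(\g.(\h.((f h) g)))))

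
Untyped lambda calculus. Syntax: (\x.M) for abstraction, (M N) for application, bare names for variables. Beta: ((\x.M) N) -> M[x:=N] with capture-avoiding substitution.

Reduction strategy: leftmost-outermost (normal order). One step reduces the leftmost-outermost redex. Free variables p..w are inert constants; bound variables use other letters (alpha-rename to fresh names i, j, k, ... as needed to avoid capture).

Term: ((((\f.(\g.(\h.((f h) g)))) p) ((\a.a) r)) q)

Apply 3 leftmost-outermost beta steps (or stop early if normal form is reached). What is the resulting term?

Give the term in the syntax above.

Answer: ((p q) ((\a.a) r))

Derivation:
Step 0: ((((\f.(\g.(\h.((f h) g)))) p) ((\a.a) r)) q)
Step 1: (((\g.(\h.((p h) g))) ((\a.a) r)) q)
Step 2: ((\h.((p h) ((\a.a) r))) q)
Step 3: ((p q) ((\a.a) r))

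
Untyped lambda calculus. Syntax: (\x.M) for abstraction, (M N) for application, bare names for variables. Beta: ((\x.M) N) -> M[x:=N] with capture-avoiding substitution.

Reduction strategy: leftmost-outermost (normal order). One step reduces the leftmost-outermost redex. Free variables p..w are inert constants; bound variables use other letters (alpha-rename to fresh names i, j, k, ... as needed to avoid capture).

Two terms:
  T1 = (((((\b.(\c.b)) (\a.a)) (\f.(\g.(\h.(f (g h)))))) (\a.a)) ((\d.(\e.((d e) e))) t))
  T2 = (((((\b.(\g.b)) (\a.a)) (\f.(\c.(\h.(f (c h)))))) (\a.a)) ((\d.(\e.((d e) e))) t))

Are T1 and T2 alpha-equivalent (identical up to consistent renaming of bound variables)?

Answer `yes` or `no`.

Term 1: (((((\b.(\c.b)) (\a.a)) (\f.(\g.(\h.(f (g h)))))) (\a.a)) ((\d.(\e.((d e) e))) t))
Term 2: (((((\b.(\g.b)) (\a.a)) (\f.(\c.(\h.(f (c h)))))) (\a.a)) ((\d.(\e.((d e) e))) t))
Alpha-equivalence: compare structure up to binder renaming.
Result: True

Answer: yes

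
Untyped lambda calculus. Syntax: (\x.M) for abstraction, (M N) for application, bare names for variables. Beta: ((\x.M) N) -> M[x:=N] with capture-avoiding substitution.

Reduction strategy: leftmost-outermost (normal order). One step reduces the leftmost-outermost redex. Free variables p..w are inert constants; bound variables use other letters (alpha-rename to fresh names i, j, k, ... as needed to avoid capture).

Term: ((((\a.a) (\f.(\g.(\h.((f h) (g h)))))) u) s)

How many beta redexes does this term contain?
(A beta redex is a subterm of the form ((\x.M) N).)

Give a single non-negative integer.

Term: ((((\a.a) (\f.(\g.(\h.((f h) (g h)))))) u) s)
  Redex: ((\a.a) (\f.(\g.(\h.((f h) (g h))))))
Total redexes: 1

Answer: 1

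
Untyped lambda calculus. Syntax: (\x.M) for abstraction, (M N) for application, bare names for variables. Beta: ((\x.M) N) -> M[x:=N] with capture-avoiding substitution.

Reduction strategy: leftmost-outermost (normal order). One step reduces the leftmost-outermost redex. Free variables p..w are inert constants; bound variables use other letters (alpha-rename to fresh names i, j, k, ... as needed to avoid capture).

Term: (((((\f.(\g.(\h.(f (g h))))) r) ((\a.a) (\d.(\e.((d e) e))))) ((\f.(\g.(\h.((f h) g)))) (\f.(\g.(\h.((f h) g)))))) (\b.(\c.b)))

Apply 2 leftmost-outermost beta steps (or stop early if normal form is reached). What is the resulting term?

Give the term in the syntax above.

Step 0: (((((\f.(\g.(\h.(f (g h))))) r) ((\a.a) (\d.(\e.((d e) e))))) ((\f.(\g.(\h.((f h) g)))) (\f.(\g.(\h.((f h) g)))))) (\b.(\c.b)))
Step 1: ((((\g.(\h.(r (g h)))) ((\a.a) (\d.(\e.((d e) e))))) ((\f.(\g.(\h.((f h) g)))) (\f.(\g.(\h.((f h) g)))))) (\b.(\c.b)))
Step 2: (((\h.(r (((\a.a) (\d.(\e.((d e) e)))) h))) ((\f.(\g.(\h.((f h) g)))) (\f.(\g.(\h.((f h) g)))))) (\b.(\c.b)))

Answer: (((\h.(r (((\a.a) (\d.(\e.((d e) e)))) h))) ((\f.(\g.(\h.((f h) g)))) (\f.(\g.(\h.((f h) g)))))) (\b.(\c.b)))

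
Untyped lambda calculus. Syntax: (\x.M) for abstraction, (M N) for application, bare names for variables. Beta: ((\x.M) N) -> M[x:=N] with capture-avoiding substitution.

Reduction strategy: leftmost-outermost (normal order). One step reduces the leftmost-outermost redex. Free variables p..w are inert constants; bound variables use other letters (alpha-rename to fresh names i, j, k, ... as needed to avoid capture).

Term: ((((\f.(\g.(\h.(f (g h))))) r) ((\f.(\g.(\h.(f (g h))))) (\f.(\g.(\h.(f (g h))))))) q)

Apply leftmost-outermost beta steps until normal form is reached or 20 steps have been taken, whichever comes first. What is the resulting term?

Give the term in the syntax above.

Step 0: ((((\f.(\g.(\h.(f (g h))))) r) ((\f.(\g.(\h.(f (g h))))) (\f.(\g.(\h.(f (g h))))))) q)
Step 1: (((\g.(\h.(r (g h)))) ((\f.(\g.(\h.(f (g h))))) (\f.(\g.(\h.(f (g h))))))) q)
Step 2: ((\h.(r (((\f.(\g.(\h.(f (g h))))) (\f.(\g.(\h.(f (g h)))))) h))) q)
Step 3: (r (((\f.(\g.(\h.(f (g h))))) (\f.(\g.(\h.(f (g h)))))) q))
Step 4: (r ((\g.(\h.((\f.(\g.(\h.(f (g h))))) (g h)))) q))
Step 5: (r (\h.((\f.(\g.(\h.(f (g h))))) (q h))))
Step 6: (r (\h.(\g.(\i.((q h) (g i))))))

Answer: (r (\h.(\g.(\i.((q h) (g i))))))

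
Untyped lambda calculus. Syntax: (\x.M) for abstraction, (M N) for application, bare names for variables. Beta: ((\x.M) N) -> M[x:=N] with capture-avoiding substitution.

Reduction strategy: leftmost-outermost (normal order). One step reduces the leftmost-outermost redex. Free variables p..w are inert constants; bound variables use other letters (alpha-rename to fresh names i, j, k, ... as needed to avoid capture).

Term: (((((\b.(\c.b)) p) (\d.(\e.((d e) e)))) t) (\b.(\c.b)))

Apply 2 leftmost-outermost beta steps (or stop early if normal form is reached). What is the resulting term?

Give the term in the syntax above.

Answer: ((p t) (\b.(\c.b)))

Derivation:
Step 0: (((((\b.(\c.b)) p) (\d.(\e.((d e) e)))) t) (\b.(\c.b)))
Step 1: ((((\c.p) (\d.(\e.((d e) e)))) t) (\b.(\c.b)))
Step 2: ((p t) (\b.(\c.b)))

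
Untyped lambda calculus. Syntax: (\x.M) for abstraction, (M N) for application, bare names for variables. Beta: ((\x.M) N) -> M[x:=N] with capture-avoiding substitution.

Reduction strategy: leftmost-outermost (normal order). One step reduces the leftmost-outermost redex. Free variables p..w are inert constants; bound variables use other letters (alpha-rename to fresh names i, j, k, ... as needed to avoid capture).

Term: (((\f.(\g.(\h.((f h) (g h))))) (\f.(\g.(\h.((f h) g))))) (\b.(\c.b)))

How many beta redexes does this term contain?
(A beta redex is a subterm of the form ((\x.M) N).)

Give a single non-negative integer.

Answer: 1

Derivation:
Term: (((\f.(\g.(\h.((f h) (g h))))) (\f.(\g.(\h.((f h) g))))) (\b.(\c.b)))
  Redex: ((\f.(\g.(\h.((f h) (g h))))) (\f.(\g.(\h.((f h) g)))))
Total redexes: 1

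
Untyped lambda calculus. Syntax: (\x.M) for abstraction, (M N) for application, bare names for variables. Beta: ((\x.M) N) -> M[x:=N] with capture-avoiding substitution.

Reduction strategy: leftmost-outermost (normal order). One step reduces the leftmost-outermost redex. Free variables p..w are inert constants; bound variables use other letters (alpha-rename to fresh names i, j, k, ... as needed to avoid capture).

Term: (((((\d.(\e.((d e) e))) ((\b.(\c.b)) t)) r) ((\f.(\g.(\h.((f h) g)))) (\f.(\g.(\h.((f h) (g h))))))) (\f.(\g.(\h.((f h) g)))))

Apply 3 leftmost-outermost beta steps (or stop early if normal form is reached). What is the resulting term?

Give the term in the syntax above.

Step 0: (((((\d.(\e.((d e) e))) ((\b.(\c.b)) t)) r) ((\f.(\g.(\h.((f h) g)))) (\f.(\g.(\h.((f h) (g h))))))) (\f.(\g.(\h.((f h) g)))))
Step 1: ((((\e.((((\b.(\c.b)) t) e) e)) r) ((\f.(\g.(\h.((f h) g)))) (\f.(\g.(\h.((f h) (g h))))))) (\f.(\g.(\h.((f h) g)))))
Step 2: ((((((\b.(\c.b)) t) r) r) ((\f.(\g.(\h.((f h) g)))) (\f.(\g.(\h.((f h) (g h))))))) (\f.(\g.(\h.((f h) g)))))
Step 3: (((((\c.t) r) r) ((\f.(\g.(\h.((f h) g)))) (\f.(\g.(\h.((f h) (g h))))))) (\f.(\g.(\h.((f h) g)))))

Answer: (((((\c.t) r) r) ((\f.(\g.(\h.((f h) g)))) (\f.(\g.(\h.((f h) (g h))))))) (\f.(\g.(\h.((f h) g)))))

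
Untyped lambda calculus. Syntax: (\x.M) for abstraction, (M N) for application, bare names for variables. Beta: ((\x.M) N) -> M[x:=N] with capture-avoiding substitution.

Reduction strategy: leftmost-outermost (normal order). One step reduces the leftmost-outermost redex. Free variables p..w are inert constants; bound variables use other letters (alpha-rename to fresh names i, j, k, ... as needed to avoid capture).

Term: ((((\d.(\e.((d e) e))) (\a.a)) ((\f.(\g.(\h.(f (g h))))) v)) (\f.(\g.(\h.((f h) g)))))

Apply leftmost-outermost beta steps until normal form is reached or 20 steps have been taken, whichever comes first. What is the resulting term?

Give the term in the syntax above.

Step 0: ((((\d.(\e.((d e) e))) (\a.a)) ((\f.(\g.(\h.(f (g h))))) v)) (\f.(\g.(\h.((f h) g)))))
Step 1: (((\e.(((\a.a) e) e)) ((\f.(\g.(\h.(f (g h))))) v)) (\f.(\g.(\h.((f h) g)))))
Step 2: ((((\a.a) ((\f.(\g.(\h.(f (g h))))) v)) ((\f.(\g.(\h.(f (g h))))) v)) (\f.(\g.(\h.((f h) g)))))
Step 3: ((((\f.(\g.(\h.(f (g h))))) v) ((\f.(\g.(\h.(f (g h))))) v)) (\f.(\g.(\h.((f h) g)))))
Step 4: (((\g.(\h.(v (g h)))) ((\f.(\g.(\h.(f (g h))))) v)) (\f.(\g.(\h.((f h) g)))))
Step 5: ((\h.(v (((\f.(\g.(\h.(f (g h))))) v) h))) (\f.(\g.(\h.((f h) g)))))
Step 6: (v (((\f.(\g.(\h.(f (g h))))) v) (\f.(\g.(\h.((f h) g))))))
Step 7: (v ((\g.(\h.(v (g h)))) (\f.(\g.(\h.((f h) g))))))
Step 8: (v (\h.(v ((\f.(\g.(\h.((f h) g)))) h))))
Step 9: (v (\h.(v (\g.(\i.((h i) g))))))

Answer: (v (\h.(v (\g.(\i.((h i) g))))))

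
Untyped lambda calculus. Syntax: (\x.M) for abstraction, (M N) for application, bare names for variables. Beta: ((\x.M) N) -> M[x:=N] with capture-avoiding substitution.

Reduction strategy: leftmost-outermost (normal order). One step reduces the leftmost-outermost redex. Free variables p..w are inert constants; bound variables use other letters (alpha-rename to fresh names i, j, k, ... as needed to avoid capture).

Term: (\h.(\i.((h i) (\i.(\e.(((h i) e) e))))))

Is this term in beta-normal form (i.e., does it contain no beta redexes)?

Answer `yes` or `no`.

Answer: yes

Derivation:
Term: (\h.(\i.((h i) (\i.(\e.(((h i) e) e))))))
No beta redexes found.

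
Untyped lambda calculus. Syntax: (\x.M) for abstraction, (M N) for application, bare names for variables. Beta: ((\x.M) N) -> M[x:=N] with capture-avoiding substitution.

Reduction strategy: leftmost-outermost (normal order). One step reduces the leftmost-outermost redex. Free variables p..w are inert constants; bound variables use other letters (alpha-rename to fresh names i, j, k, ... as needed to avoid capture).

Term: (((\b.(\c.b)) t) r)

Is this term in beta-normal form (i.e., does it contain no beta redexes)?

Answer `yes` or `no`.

Term: (((\b.(\c.b)) t) r)
Found 1 beta redex(es).

Answer: no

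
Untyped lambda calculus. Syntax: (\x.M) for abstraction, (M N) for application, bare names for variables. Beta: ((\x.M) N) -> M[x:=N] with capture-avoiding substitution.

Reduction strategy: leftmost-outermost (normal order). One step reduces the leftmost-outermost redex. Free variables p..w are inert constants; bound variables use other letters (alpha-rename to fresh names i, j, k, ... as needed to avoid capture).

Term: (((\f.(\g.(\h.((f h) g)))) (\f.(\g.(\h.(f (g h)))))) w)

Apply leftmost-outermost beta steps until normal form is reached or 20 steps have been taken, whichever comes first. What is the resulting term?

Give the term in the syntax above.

Step 0: (((\f.(\g.(\h.((f h) g)))) (\f.(\g.(\h.(f (g h)))))) w)
Step 1: ((\g.(\h.(((\f.(\g.(\h.(f (g h))))) h) g))) w)
Step 2: (\h.(((\f.(\g.(\h.(f (g h))))) h) w))
Step 3: (\h.((\g.(\i.(h (g i)))) w))
Step 4: (\h.(\i.(h (w i))))

Answer: (\h.(\i.(h (w i))))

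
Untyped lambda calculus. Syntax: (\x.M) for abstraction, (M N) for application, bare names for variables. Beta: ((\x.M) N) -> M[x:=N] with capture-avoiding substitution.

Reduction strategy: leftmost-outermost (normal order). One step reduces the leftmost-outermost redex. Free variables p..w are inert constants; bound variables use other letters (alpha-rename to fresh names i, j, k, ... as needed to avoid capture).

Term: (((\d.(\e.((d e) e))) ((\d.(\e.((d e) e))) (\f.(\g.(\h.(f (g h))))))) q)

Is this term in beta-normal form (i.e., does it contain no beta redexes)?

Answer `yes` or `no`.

Term: (((\d.(\e.((d e) e))) ((\d.(\e.((d e) e))) (\f.(\g.(\h.(f (g h))))))) q)
Found 2 beta redex(es).

Answer: no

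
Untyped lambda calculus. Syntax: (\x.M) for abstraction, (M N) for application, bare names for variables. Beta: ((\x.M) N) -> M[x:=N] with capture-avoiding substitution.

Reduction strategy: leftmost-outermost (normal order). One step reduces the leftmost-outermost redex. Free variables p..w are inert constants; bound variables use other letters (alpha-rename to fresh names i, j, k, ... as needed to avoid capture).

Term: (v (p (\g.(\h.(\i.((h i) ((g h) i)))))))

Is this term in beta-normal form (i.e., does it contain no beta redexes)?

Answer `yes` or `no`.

Answer: yes

Derivation:
Term: (v (p (\g.(\h.(\i.((h i) ((g h) i)))))))
No beta redexes found.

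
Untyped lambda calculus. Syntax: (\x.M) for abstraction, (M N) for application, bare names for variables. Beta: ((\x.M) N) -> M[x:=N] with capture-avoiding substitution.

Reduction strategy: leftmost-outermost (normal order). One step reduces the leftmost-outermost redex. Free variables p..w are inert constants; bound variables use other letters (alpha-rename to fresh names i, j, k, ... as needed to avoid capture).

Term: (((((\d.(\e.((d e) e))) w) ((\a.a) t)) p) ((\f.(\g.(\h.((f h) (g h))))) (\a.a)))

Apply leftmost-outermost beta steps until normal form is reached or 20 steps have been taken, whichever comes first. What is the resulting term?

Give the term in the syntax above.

Step 0: (((((\d.(\e.((d e) e))) w) ((\a.a) t)) p) ((\f.(\g.(\h.((f h) (g h))))) (\a.a)))
Step 1: ((((\e.((w e) e)) ((\a.a) t)) p) ((\f.(\g.(\h.((f h) (g h))))) (\a.a)))
Step 2: ((((w ((\a.a) t)) ((\a.a) t)) p) ((\f.(\g.(\h.((f h) (g h))))) (\a.a)))
Step 3: ((((w t) ((\a.a) t)) p) ((\f.(\g.(\h.((f h) (g h))))) (\a.a)))
Step 4: ((((w t) t) p) ((\f.(\g.(\h.((f h) (g h))))) (\a.a)))
Step 5: ((((w t) t) p) (\g.(\h.(((\a.a) h) (g h)))))
Step 6: ((((w t) t) p) (\g.(\h.(h (g h)))))

Answer: ((((w t) t) p) (\g.(\h.(h (g h)))))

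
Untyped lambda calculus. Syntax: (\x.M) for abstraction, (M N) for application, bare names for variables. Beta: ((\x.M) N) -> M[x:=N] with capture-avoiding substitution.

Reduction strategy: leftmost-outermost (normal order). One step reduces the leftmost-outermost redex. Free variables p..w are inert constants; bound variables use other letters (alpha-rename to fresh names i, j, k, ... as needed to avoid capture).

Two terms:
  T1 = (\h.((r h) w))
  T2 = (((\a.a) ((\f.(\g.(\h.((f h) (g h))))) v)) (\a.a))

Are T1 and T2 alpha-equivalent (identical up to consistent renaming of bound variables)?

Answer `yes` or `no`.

Answer: no

Derivation:
Term 1: (\h.((r h) w))
Term 2: (((\a.a) ((\f.(\g.(\h.((f h) (g h))))) v)) (\a.a))
Alpha-equivalence: compare structure up to binder renaming.
Result: False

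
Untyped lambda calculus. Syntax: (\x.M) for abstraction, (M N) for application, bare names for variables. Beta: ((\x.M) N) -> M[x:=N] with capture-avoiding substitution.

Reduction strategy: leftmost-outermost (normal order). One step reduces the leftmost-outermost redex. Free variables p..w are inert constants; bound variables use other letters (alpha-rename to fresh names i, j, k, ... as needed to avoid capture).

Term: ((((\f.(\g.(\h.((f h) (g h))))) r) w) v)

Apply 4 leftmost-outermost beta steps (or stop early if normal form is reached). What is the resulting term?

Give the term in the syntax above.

Answer: ((r v) (w v))

Derivation:
Step 0: ((((\f.(\g.(\h.((f h) (g h))))) r) w) v)
Step 1: (((\g.(\h.((r h) (g h)))) w) v)
Step 2: ((\h.((r h) (w h))) v)
Step 3: ((r v) (w v))
Step 4: (normal form reached)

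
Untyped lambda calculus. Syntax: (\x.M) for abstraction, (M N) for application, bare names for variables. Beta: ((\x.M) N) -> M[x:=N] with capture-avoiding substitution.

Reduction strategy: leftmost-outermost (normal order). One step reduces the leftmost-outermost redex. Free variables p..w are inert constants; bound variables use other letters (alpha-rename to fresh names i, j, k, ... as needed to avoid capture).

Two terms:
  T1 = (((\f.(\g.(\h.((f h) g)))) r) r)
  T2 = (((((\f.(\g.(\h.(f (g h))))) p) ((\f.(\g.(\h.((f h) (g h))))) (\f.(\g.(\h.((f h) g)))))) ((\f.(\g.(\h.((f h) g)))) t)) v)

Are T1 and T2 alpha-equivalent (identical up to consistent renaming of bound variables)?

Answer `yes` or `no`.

Answer: no

Derivation:
Term 1: (((\f.(\g.(\h.((f h) g)))) r) r)
Term 2: (((((\f.(\g.(\h.(f (g h))))) p) ((\f.(\g.(\h.((f h) (g h))))) (\f.(\g.(\h.((f h) g)))))) ((\f.(\g.(\h.((f h) g)))) t)) v)
Alpha-equivalence: compare structure up to binder renaming.
Result: False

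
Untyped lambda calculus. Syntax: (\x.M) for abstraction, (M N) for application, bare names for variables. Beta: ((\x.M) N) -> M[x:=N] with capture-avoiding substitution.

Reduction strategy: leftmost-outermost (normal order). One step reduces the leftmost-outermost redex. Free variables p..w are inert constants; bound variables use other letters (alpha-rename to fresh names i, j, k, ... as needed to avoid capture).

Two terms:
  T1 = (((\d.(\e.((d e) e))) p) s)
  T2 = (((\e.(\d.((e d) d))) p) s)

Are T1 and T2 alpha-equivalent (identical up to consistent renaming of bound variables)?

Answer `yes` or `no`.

Answer: yes

Derivation:
Term 1: (((\d.(\e.((d e) e))) p) s)
Term 2: (((\e.(\d.((e d) d))) p) s)
Alpha-equivalence: compare structure up to binder renaming.
Result: True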